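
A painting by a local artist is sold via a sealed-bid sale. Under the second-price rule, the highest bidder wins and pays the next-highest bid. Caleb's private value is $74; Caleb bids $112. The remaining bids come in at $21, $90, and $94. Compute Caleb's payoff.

Highest competing bid: $94.
Caleb's bid $112 is the highest overall, so Caleb wins and pays the second-highest bid, $94.
Payoff = value − price = $74 − $94 = -$20.
Overbidding won the item at a price above value — truthful bidding would have avoided this loss.

-$20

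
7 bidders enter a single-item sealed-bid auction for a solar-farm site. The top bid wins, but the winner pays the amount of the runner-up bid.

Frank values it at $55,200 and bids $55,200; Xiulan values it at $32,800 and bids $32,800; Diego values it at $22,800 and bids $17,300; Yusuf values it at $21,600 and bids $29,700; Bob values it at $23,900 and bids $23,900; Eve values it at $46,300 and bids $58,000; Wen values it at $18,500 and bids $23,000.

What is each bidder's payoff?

Frank $0, Xiulan $0, Diego $0, Yusuf $0, Bob $0, Eve -$8,900, Wen $0.

Ordered from highest: Eve $58,000; Frank $55,200; Xiulan $32,800; Yusuf $29,700; Bob $23,900; Wen $23,000; Diego $17,300.
Eve has the top bid and wins; the price is the second-highest bid, $55,200.
Eve's payoff = $46,300 − $55,200 = -$8,900. All other bidders lose, so their payoff is 0.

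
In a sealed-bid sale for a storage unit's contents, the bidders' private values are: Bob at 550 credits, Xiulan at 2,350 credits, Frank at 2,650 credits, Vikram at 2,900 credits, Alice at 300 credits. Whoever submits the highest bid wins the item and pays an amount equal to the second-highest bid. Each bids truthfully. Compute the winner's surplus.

Bids in descending order: Vikram 2,900 credits, then Frank 2,650 credits, then Xiulan 2,350 credits, then Bob 550 credits, then Alice 300 credits.
Vikram wins with the top bid and pays the second-highest, 2,650 credits.
Surplus = 2,900 credits − 2,650 credits = 250 credits.

Winner's surplus: 250 credits.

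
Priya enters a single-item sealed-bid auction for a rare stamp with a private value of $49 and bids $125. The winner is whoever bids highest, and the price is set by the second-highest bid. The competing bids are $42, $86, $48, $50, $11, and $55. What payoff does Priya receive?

-$37

Highest competing bid: $86.
Priya's bid $125 is the highest overall, so Priya wins and pays the second-highest bid, $86.
Payoff = value − price = $49 − $86 = -$37.
Overbidding won the item at a price above value — truthful bidding would have avoided this loss.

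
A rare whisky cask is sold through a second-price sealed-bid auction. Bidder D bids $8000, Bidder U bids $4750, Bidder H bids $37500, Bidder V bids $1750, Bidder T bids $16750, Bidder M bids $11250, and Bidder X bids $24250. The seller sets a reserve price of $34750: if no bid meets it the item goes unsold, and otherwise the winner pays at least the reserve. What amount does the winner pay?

$34750

Ordered from highest: Bidder H $37500, then Bidder X $24250, then Bidder T $16750, then Bidder M $11250, then Bidder D $8000, then Bidder U $4750, then Bidder V $1750.
Bidder H has the highest bid, so Bidder H wins.
The second-highest bid is $24250, but the reserve $34750 is higher, so the price is the reserve.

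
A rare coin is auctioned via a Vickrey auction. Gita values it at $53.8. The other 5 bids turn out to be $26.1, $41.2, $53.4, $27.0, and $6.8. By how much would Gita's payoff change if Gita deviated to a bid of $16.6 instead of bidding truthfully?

Payoff change: -$0.4.

The highest competing bid is $53.4.
Bidding truthfully at $53.8: Gita has the top bid, wins, and pays the second-highest bid $53.4. Payoff = $53.8 − $53.4 = $0.4.
Bidding $16.6: the top bid is $53.4 (a rival), so Gita loses. Payoff = $0.0.
Change = $0.0 − $0.4 = -$0.4.
Deviating from a truthful bid can only lose payoff in a second-price auction — never gain.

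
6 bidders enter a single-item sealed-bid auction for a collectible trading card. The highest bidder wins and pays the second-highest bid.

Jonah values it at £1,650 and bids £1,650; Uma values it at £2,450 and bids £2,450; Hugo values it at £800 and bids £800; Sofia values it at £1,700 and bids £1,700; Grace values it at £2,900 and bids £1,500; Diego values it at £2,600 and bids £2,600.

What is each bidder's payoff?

Payoffs: Jonah £0, Uma £0, Hugo £0, Sofia £0, Grace £0, Diego £150.

Ranking the bids: Diego £2,600 > Uma £2,450 > Sofia £1,700 > Jonah £1,650 > Grace £1,500 > Hugo £800.
Diego has the top bid and wins; the price is the second-highest bid, £2,450.
Diego's payoff = £2,600 − £2,450 = £150. All other bidders lose, so their payoff is 0.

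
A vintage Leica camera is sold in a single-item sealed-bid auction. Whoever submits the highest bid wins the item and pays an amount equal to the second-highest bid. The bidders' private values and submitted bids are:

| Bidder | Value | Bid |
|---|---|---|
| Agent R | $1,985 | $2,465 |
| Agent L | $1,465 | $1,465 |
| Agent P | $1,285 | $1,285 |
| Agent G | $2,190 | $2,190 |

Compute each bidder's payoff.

Sorted high to low: Agent R $2,465, then Agent G $2,190, then Agent L $1,465, then Agent P $1,285.
Agent R has the top bid and wins; the price is the second-highest bid, $2,190.
Agent R's payoff = $1,985 − $2,190 = -$205. All other bidders lose, so their payoff is 0.

Payoffs: Agent R -$205, Agent L $0, Agent P $0, Agent G $0.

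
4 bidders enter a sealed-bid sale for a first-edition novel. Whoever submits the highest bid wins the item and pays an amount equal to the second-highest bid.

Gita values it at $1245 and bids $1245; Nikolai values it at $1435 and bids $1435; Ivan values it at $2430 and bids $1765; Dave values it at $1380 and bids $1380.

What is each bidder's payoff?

Gita $0, Nikolai $0, Ivan $995, Dave $0.

Sorted high to low: Ivan $1765 > Nikolai $1435 > Dave $1380 > Gita $1245.
Ivan has the top bid and wins; the price is the second-highest bid, $1435.
Ivan's payoff = $2430 − $1435 = $995. All other bidders lose, so their payoff is 0.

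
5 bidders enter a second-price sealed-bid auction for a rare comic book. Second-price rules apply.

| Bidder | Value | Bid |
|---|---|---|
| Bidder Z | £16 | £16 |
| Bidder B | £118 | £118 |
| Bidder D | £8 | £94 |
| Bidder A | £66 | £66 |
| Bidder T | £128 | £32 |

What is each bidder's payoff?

Ordered from highest: Bidder B £118 > Bidder D £94 > Bidder A £66 > Bidder T £32 > Bidder Z £16.
Bidder B has the top bid and wins; the price is the second-highest bid, £94.
Bidder B's payoff = £118 − £94 = £24. All other bidders lose, so their payoff is 0.

Bidder Z £0, Bidder B £24, Bidder D £0, Bidder A £0, Bidder T £0.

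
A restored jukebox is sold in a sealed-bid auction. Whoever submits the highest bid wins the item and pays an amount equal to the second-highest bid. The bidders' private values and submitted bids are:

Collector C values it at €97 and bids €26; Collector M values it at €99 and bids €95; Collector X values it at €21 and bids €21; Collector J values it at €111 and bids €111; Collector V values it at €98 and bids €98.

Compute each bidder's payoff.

Collector C €0, Collector M €0, Collector X €0, Collector J €13, Collector V €0.

Sorted high to low: Collector J €111; Collector V €98; Collector M €95; Collector C €26; Collector X €21.
Collector J has the top bid and wins; the price is the second-highest bid, €98.
Collector J's payoff = €111 − €98 = €13. All other bidders lose, so their payoff is 0.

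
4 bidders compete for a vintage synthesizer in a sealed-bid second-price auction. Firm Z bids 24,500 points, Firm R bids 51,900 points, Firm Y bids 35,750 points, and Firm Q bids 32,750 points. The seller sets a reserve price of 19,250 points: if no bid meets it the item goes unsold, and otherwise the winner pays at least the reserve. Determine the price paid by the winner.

Sorted high to low: Firm R 51,900 points; Firm Y 35,750 points; Firm Q 32,750 points; Firm Z 24,500 points.
Firm R has the highest bid, so Firm R wins.
The second-highest bid is 35,750 points, which exceeds the reserve, so that sets the price.

Price paid: 35,750 points.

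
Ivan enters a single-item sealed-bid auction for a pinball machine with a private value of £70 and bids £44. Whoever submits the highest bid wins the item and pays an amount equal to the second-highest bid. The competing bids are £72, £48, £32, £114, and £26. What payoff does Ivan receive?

Ivan's payoff: £0.

Highest competing bid: £114.
Ivan's bid £44 is not the highest, so Ivan loses, pays nothing, and earns zero payoff.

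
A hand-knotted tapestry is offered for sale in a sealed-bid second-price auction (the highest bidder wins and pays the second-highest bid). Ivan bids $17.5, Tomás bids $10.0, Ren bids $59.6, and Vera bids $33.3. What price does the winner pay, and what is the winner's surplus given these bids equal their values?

The winner pays $33.3 for a surplus of $26.3.

Ranking the bids: Ren $59.6; Vera $33.3; Ivan $17.5; Tomás $10.0.
Ren is the highest bidder, so Ren wins.
Under the second-price rule, the price is the second-highest bid: $33.3.
Surplus = $59.6 − $33.3 = $26.3.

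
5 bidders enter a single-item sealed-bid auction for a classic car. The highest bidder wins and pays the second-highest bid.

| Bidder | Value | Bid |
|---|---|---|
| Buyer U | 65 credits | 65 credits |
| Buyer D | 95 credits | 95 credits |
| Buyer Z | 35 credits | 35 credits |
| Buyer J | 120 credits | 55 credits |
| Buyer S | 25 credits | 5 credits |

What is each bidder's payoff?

Buyer U 0 credits, Buyer D 30 credits, Buyer Z 0 credits, Buyer J 0 credits, Buyer S 0 credits.

Ordered from highest: Buyer D 95 credits; Buyer U 65 credits; Buyer J 55 credits; Buyer Z 35 credits; Buyer S 5 credits.
Buyer D has the top bid and wins; the price is the second-highest bid, 65 credits.
Buyer D's payoff = 95 credits − 65 credits = 30 credits. All other bidders lose, so their payoff is 0.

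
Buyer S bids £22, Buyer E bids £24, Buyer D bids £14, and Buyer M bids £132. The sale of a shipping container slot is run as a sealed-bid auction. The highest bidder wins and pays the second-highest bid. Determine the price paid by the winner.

Bids in descending order: Buyer M £132, then Buyer E £24, then Buyer S £22, then Buyer D £14.
Buyer M has the highest bid, so Buyer M wins.
The second-highest bid is £24, so that is what Buyer M pays.

The winner pays £24.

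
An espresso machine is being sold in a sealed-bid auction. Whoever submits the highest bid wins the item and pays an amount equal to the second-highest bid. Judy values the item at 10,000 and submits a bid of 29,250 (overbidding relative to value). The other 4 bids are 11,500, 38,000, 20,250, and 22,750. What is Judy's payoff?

0

Highest competing bid: 38,000.
Judy's bid 29,250 is not the highest, so Judy loses, pays nothing, and earns zero payoff.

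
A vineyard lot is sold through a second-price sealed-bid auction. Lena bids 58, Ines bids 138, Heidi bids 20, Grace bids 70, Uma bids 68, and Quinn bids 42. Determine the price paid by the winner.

Bids in descending order: Ines 138 > Grace 70 > Uma 68 > Lena 58 > Quinn 42 > Heidi 20.
Ines has the highest bid, so Ines wins.
The second-highest bid is 70, so that is what Ines pays.

The winner pays 70.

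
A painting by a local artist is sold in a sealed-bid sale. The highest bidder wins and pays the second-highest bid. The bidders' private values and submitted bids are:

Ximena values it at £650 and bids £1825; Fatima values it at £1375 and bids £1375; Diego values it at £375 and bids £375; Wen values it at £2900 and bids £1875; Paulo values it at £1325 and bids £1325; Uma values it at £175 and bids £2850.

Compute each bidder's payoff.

Ximena £0, Fatima £0, Diego £0, Wen £0, Paulo £0, Uma -£1700.

Ordered from highest: Uma £2850, then Wen £1875, then Ximena £1825, then Fatima £1375, then Paulo £1325, then Diego £375.
Uma has the top bid and wins; the price is the second-highest bid, £1875.
Uma's payoff = £175 − £1875 = -£1700. All other bidders lose, so their payoff is 0.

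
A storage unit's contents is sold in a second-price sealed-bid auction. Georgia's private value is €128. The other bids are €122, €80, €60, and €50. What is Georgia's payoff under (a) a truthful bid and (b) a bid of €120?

The highest competing bid is €122.
Bidding truthfully at €128: Georgia has the top bid, wins, and pays the second-highest bid €122. Payoff = €128 − €122 = €6.
Bidding €120: the top bid is €122 (a rival), so Georgia loses. Payoff = €0.
This is the dominant-strategy logic: truthful bidding weakly beats any alternative.

Truthful: €6; alternative: €0.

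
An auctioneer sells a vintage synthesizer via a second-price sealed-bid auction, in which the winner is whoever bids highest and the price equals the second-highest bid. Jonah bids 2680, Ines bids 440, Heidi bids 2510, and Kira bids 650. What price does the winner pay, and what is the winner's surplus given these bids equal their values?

Price 2510; surplus 170.

Bids in descending order: Jonah 2680, then Heidi 2510, then Kira 650, then Ines 440.
Jonah is the highest bidder, so Jonah wins.
Under the second-price rule, the price is the second-highest bid: 2510.
Surplus = 2680 − 2510 = 170.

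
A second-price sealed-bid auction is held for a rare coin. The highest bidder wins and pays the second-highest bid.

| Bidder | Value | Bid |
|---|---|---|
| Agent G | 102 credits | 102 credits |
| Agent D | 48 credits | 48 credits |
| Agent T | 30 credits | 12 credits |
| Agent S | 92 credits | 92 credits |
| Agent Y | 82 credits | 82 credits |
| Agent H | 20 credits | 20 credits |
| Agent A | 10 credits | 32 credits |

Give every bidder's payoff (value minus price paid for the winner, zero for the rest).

Payoffs: Agent G 10 credits, Agent D 0 credits, Agent T 0 credits, Agent S 0 credits, Agent Y 0 credits, Agent H 0 credits, Agent A 0 credits.

Bids in descending order: Agent G 102 credits > Agent S 92 credits > Agent Y 82 credits > Agent D 48 credits > Agent A 32 credits > Agent H 20 credits > Agent T 12 credits.
Agent G has the top bid and wins; the price is the second-highest bid, 92 credits.
Agent G's payoff = 102 credits − 92 credits = 10 credits. All other bidders lose, so their payoff is 0.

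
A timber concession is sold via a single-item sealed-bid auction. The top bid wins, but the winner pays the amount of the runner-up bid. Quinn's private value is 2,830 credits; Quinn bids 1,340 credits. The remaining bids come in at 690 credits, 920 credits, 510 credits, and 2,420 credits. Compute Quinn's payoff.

Payoff = 0 credits.

Highest competing bid: 2,420 credits.
Quinn's bid 1,340 credits is not the highest, so Quinn loses, pays nothing, and earns zero payoff.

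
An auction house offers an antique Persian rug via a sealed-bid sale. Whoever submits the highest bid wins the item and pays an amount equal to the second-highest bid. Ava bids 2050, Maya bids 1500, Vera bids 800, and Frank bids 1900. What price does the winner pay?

Ranking the bids: Ava 2050; Frank 1900; Maya 1500; Vera 800.
Ava has the highest bid, so Ava wins.
The second-highest bid is 1900, so that is what Ava pays.

The winner pays 1900.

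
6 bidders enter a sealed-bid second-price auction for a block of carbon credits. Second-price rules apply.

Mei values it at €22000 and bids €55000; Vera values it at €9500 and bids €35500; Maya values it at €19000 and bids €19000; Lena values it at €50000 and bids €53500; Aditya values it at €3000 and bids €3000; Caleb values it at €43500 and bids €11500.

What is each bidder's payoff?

Mei -€31500, Vera €0, Maya €0, Lena €0, Aditya €0, Caleb €0.

Bids in descending order: Mei €55000, then Lena €53500, then Vera €35500, then Maya €19000, then Caleb €11500, then Aditya €3000.
Mei has the top bid and wins; the price is the second-highest bid, €53500.
Mei's payoff = €22000 − €53500 = -€31500. All other bidders lose, so their payoff is 0.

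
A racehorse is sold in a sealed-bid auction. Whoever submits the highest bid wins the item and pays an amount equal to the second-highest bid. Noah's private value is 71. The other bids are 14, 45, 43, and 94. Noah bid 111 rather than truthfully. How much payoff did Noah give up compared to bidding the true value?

The highest competing bid is 94.
Bidding truthfully at 71: the top bid is 94 (a rival), so Noah loses. Payoff = 0.
Bidding 111: Noah has the top bid, wins, and pays the second-highest bid 94. Payoff = 71 − 94 = -23.
Regret = truthful payoff − actual payoff = 0 − -23 = 23.
This is the dominant-strategy logic: truthful bidding weakly beats any alternative.

23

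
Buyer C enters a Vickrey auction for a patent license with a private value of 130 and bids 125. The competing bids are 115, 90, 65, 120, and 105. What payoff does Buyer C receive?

Highest competing bid: 120.
Buyer C's bid 125 is the highest overall, so Buyer C wins and pays the second-highest bid, 120.
Payoff = value − price = 130 − 120 = 10.

Payoff = 10.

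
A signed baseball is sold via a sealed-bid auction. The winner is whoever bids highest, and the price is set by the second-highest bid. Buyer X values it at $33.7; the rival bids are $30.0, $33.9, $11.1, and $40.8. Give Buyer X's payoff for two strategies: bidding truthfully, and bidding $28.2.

The highest competing bid is $40.8.
Bidding truthfully at $33.7: the top bid is $40.8 (a rival), so Buyer X loses. Payoff = $0.0.
Bidding $28.2: the top bid is $40.8 (a rival), so Buyer X loses. Payoff = $0.0.
The bid only affects whether you win, not the price — here both bids land on the same side of the top rival bid, so the deviation is payoff-neutral.

Truthful: $0.0; alternative: $0.0.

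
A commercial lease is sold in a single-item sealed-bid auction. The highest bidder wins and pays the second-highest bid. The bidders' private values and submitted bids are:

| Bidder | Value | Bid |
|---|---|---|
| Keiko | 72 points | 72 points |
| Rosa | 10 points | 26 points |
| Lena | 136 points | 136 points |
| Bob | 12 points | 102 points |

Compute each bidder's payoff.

Keiko 0 points, Rosa 0 points, Lena 34 points, Bob 0 points.

Sorted high to low: Lena 136 points; Bob 102 points; Keiko 72 points; Rosa 26 points.
Lena has the top bid and wins; the price is the second-highest bid, 102 points.
Lena's payoff = 136 points − 102 points = 34 points. All other bidders lose, so their payoff is 0.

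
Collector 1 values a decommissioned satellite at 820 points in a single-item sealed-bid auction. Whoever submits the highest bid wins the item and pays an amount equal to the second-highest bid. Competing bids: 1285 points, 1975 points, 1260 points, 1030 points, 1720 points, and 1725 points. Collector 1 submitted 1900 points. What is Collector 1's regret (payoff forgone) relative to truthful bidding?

0 points

The highest competing bid is 1975 points.
Bidding truthfully at 820 points: the top bid is 1975 points (a rival), so Collector 1 loses. Payoff = 0 points.
Bidding 1900 points: the top bid is 1975 points (a rival), so Collector 1 loses. Payoff = 0 points.
Regret = truthful payoff − actual payoff = 0 points − 0 points = 0 points.
The bid only affects whether you win, not the price — here both bids land on the same side of the top rival bid, so the deviation is payoff-neutral.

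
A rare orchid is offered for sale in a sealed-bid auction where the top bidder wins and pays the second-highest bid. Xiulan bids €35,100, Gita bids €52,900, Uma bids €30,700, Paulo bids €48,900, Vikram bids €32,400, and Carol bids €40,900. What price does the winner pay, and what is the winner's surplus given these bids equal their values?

Ranking the bids: Gita €52,900; Paulo €48,900; Carol €40,900; Xiulan €35,100; Vikram €32,400; Uma €30,700.
Gita is the highest bidder, so Gita wins.
Under the second-price rule, the price is the second-highest bid: €48,900.
Surplus = €52,900 − €48,900 = €4,000.

Price €48,900; surplus €4,000.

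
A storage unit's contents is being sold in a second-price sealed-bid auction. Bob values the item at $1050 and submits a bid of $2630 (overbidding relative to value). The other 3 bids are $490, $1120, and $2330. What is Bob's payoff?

Highest competing bid: $2330.
Bob's bid $2630 is the highest overall, so Bob wins and pays the second-highest bid, $2330.
Payoff = value − price = $1050 − $2330 = -$1280.
Overbidding won the item at a price above value — truthful bidding would have avoided this loss.

Payoff = -$1280.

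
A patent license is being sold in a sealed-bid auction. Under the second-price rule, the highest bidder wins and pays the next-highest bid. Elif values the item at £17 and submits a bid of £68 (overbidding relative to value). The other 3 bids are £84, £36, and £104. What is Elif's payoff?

£0

Highest competing bid: £104.
Elif's bid £68 is not the highest, so Elif loses, pays nothing, and earns zero payoff.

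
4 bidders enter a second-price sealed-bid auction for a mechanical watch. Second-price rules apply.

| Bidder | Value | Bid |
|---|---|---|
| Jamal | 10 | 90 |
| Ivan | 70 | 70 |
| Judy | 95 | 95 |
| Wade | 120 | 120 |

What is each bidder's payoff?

Ordered from highest: Wade 120, then Judy 95, then Jamal 90, then Ivan 70.
Wade has the top bid and wins; the price is the second-highest bid, 95.
Wade's payoff = 120 − 95 = 25. All other bidders lose, so their payoff is 0.

Payoffs: Jamal 0, Ivan 0, Judy 0, Wade 25.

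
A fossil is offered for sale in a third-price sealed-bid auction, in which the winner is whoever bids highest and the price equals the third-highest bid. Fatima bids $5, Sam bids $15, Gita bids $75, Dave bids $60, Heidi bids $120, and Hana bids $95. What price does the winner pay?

$75

Ordered from highest: Heidi $120 > Hana $95 > Gita $75 > Dave $60 > Sam $15 > Fatima $5.
Heidi is the highest bidder, so Heidi wins.
Under the third-price rule, the price is the third-highest bid: $75.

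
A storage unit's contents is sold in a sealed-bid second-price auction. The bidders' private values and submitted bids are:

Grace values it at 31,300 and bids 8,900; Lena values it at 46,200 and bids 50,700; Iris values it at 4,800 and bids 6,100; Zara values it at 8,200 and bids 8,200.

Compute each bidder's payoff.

Sorted high to low: Lena 50,700 > Grace 8,900 > Zara 8,200 > Iris 6,100.
Lena has the top bid and wins; the price is the second-highest bid, 8,900.
Lena's payoff = 46,200 − 8,900 = 37,300. All other bidders lose, so their payoff is 0.

Payoffs: Grace 0, Lena 37,300, Iris 0, Zara 0.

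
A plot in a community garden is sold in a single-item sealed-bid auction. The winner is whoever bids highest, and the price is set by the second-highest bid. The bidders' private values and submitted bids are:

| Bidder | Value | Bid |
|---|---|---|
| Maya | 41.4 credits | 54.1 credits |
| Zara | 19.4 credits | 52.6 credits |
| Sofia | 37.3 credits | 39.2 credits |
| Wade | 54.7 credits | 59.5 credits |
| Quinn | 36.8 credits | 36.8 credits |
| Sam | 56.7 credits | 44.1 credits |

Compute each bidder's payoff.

Payoffs: Maya 0.0 credits, Zara 0.0 credits, Sofia 0.0 credits, Wade 0.6 credits, Quinn 0.0 credits, Sam 0.0 credits.

Ranking the bids: Wade 59.5 credits; Maya 54.1 credits; Zara 52.6 credits; Sam 44.1 credits; Sofia 39.2 credits; Quinn 36.8 credits.
Wade has the top bid and wins; the price is the second-highest bid, 54.1 credits.
Wade's payoff = 54.7 credits − 54.1 credits = 0.6 credits. All other bidders lose, so their payoff is 0.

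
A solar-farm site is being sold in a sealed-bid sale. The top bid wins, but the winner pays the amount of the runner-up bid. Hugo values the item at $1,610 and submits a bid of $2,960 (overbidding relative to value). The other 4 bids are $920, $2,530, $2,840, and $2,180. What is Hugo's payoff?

Highest competing bid: $2,840.
Hugo's bid $2,960 is the highest overall, so Hugo wins and pays the second-highest bid, $2,840.
Payoff = value − price = $1,610 − $2,840 = -$1,230.

Payoff = -$1,230.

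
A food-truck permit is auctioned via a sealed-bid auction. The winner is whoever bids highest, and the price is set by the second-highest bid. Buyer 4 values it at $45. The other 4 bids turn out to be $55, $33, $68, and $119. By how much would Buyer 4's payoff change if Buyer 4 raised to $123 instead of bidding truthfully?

The highest competing bid is $119.
Bidding truthfully at $45: the top bid is $119 (a rival), so Buyer 4 loses. Payoff = $0.
Bidding $123: Buyer 4 has the top bid, wins, and pays the second-highest bid $119. Payoff = $45 − $119 = -$74.
Change = -$74 − $0 = -$74.
Deviating from a truthful bid can only lose payoff in a second-price auction — never gain.

Payoff change: -$74.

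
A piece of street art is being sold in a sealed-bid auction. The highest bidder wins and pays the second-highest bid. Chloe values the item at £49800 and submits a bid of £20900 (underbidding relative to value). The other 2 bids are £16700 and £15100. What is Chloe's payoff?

Highest competing bid: £16700.
Chloe's bid £20900 is the highest overall, so Chloe wins and pays the second-highest bid, £16700.
Payoff = value − price = £49800 − £16700 = £33100.

£33100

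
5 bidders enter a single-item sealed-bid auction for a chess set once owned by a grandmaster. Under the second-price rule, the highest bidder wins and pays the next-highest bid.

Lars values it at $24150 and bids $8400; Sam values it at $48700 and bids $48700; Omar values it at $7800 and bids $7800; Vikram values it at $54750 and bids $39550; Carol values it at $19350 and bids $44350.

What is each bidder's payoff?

Sorted high to low: Sam $48700; Carol $44350; Vikram $39550; Lars $8400; Omar $7800.
Sam has the top bid and wins; the price is the second-highest bid, $44350.
Sam's payoff = $48700 − $44350 = $4350. All other bidders lose, so their payoff is 0.

Payoffs: Lars $0, Sam $4350, Omar $0, Vikram $0, Carol $0.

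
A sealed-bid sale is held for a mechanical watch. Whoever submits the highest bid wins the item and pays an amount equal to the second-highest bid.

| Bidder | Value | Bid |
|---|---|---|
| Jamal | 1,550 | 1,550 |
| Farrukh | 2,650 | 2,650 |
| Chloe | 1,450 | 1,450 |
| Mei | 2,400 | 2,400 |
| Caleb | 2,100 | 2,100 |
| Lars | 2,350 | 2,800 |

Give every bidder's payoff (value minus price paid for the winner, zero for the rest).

Sorted high to low: Lars 2,800; Farrukh 2,650; Mei 2,400; Caleb 2,100; Jamal 1,550; Chloe 1,450.
Lars has the top bid and wins; the price is the second-highest bid, 2,650.
Lars's payoff = 2,350 − 2,650 = -300. All other bidders lose, so their payoff is 0.

Payoffs: Jamal 0, Farrukh 0, Chloe 0, Mei 0, Caleb 0, Lars -300.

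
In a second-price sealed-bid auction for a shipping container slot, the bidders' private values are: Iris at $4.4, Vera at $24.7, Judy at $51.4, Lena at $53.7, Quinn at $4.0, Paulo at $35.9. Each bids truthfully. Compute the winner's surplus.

Sorted high to low: Lena $53.7 > Judy $51.4 > Paulo $35.9 > Vera $24.7 > Iris $4.4 > Quinn $4.0.
Lena wins with the top bid and pays the second-highest, $51.4.
Surplus = $53.7 − $51.4 = $2.3.

Surplus = $2.3.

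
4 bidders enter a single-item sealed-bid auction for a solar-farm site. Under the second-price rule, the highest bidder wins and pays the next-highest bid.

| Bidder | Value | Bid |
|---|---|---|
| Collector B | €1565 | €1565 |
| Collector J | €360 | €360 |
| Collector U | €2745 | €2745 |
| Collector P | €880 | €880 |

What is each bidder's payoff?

Bids in descending order: Collector U €2745; Collector B €1565; Collector P €880; Collector J €360.
Collector U has the top bid and wins; the price is the second-highest bid, €1565.
Collector U's payoff = €2745 − €1565 = €1180. All other bidders lose, so their payoff is 0.

Collector B €0, Collector J €0, Collector U €1180, Collector P €0.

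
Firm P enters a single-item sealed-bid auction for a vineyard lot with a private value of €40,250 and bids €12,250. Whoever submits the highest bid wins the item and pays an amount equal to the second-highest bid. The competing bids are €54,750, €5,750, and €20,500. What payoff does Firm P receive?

Firm P's payoff: €0.

Highest competing bid: €54,750.
Firm P's bid €12,250 is not the highest, so Firm P loses, pays nothing, and earns zero payoff.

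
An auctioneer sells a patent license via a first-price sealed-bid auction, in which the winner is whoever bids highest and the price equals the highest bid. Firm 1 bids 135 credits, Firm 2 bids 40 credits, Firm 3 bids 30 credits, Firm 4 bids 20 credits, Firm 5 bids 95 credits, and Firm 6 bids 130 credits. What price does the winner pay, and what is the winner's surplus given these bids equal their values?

Price 135 credits; surplus 0 credits.

Ranking the bids: Firm 1 135 credits; Firm 6 130 credits; Firm 5 95 credits; Firm 2 40 credits; Firm 3 30 credits; Firm 4 20 credits.
Firm 1 is the highest bidder, so Firm 1 wins.
Under the first-price rule, the price is the highest bid: 135 credits.
Surplus = 135 credits − 135 credits = 0 credits.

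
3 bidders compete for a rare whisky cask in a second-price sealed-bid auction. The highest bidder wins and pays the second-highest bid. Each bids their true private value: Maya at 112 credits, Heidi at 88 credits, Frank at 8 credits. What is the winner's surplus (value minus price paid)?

Ranking the bids: Maya 112 credits > Heidi 88 credits > Frank 8 credits.
Maya wins with the top bid and pays the second-highest, 88 credits.
Surplus = 112 credits − 88 credits = 24 credits.

Winner's surplus: 24 credits.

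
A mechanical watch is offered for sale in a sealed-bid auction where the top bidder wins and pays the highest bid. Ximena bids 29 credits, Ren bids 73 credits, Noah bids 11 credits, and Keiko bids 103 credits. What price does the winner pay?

Ordered from highest: Keiko 103 credits, then Ren 73 credits, then Ximena 29 credits, then Noah 11 credits.
Keiko is the highest bidder, so Keiko wins.
Under the first-price rule, the price is the highest bid: 103 credits.

103 credits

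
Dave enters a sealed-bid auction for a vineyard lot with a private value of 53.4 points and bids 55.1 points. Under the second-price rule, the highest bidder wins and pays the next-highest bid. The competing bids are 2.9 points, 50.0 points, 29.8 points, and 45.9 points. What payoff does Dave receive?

Payoff = 3.4 points.

Highest competing bid: 50.0 points.
Dave's bid 55.1 points is the highest overall, so Dave wins and pays the second-highest bid, 50.0 points.
Payoff = value − price = 53.4 points − 50.0 points = 3.4 points.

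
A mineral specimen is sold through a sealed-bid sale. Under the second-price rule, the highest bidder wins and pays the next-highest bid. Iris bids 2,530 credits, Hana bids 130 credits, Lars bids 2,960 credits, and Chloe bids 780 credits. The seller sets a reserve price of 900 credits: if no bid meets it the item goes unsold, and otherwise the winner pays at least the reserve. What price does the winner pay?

Ordered from highest: Lars 2,960 credits > Iris 2,530 credits > Chloe 780 credits > Hana 130 credits.
Lars has the highest bid, so Lars wins.
The second-highest bid is 2,530 credits, which exceeds the reserve, so that sets the price.

The winner pays 2,530 credits.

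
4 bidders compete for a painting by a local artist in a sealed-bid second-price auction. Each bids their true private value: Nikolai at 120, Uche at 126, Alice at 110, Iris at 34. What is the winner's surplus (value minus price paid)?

Bids in descending order: Uche 126, then Nikolai 120, then Alice 110, then Iris 34.
Uche wins with the top bid and pays the second-highest, 120.
Surplus = 126 − 120 = 6.

Surplus = 6.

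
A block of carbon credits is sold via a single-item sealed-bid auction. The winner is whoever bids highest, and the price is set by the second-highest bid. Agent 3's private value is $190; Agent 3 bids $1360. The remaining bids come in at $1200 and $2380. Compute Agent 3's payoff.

Payoff = $0.

Highest competing bid: $2380.
Agent 3's bid $1360 is not the highest, so Agent 3 loses, pays nothing, and earns zero payoff.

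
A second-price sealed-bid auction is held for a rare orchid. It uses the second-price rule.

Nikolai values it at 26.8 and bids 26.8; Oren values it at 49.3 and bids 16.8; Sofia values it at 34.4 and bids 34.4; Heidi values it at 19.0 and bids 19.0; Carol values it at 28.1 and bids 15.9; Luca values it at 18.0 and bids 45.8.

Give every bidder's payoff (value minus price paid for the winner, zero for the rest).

Ordered from highest: Luca 45.8 > Sofia 34.4 > Nikolai 26.8 > Heidi 19.0 > Oren 16.8 > Carol 15.9.
Luca has the top bid and wins; the price is the second-highest bid, 34.4.
Luca's payoff = 18.0 − 34.4 = -16.4. All other bidders lose, so their payoff is 0.

Payoffs: Nikolai 0.0, Oren 0.0, Sofia 0.0, Heidi 0.0, Carol 0.0, Luca -16.4.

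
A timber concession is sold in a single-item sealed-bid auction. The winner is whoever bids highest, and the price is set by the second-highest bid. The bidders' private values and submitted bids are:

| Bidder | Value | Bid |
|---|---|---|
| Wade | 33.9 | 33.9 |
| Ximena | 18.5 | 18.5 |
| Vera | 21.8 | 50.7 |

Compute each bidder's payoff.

Payoffs: Wade 0.0, Ximena 0.0, Vera -12.1.

Bids in descending order: Vera 50.7, then Wade 33.9, then Ximena 18.5.
Vera has the top bid and wins; the price is the second-highest bid, 33.9.
Vera's payoff = 21.8 − 33.9 = -12.1. All other bidders lose, so their payoff is 0.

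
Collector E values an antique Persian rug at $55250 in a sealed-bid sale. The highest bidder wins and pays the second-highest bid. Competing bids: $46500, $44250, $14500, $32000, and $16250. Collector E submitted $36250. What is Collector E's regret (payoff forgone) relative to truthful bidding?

The highest competing bid is $46500.
Bidding truthfully at $55250: Collector E has the top bid, wins, and pays the second-highest bid $46500. Payoff = $55250 − $46500 = $8750.
Bidding $36250: the top bid is $46500 (a rival), so Collector E loses. Payoff = $0.
Regret = truthful payoff − actual payoff = $8750 − $0 = $8750.
Deviating from a truthful bid can only lose payoff in a second-price auction — never gain.

Regret: $8750.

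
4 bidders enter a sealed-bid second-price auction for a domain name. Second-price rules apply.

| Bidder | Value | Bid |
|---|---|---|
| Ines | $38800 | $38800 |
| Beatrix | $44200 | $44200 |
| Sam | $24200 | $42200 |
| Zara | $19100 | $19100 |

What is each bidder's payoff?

Bids in descending order: Beatrix $44200, then Sam $42200, then Ines $38800, then Zara $19100.
Beatrix has the top bid and wins; the price is the second-highest bid, $42200.
Beatrix's payoff = $44200 − $42200 = $2000. All other bidders lose, so their payoff is 0.

Payoffs: Ines $0, Beatrix $2000, Sam $0, Zara $0.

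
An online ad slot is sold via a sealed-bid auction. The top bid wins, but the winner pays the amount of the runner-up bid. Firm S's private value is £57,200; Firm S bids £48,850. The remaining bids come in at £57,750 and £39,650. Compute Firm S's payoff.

Highest competing bid: £57,750.
Firm S's bid £48,850 is not the highest, so Firm S loses, pays nothing, and earns zero payoff.

£0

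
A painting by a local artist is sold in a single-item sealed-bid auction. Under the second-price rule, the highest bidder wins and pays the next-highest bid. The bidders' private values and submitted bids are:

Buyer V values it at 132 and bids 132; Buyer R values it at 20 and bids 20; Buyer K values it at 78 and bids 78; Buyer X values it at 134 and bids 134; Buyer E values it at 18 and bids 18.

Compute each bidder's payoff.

Buyer V 0, Buyer R 0, Buyer K 0, Buyer X 2, Buyer E 0.

Ordered from highest: Buyer X 134; Buyer V 132; Buyer K 78; Buyer R 20; Buyer E 18.
Buyer X has the top bid and wins; the price is the second-highest bid, 132.
Buyer X's payoff = 134 − 132 = 2. All other bidders lose, so their payoff is 0.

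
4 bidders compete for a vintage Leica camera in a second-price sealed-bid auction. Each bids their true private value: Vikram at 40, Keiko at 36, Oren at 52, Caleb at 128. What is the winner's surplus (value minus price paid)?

Surplus = 76.

Bids in descending order: Caleb 128; Oren 52; Vikram 40; Keiko 36.
Caleb wins with the top bid and pays the second-highest, 52.
Surplus = 128 − 52 = 76.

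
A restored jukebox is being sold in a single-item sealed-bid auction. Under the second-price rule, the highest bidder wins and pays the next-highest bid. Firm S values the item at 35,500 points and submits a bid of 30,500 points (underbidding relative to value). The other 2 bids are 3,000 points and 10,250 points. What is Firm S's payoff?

Payoff = 25,250 points.

Highest competing bid: 10,250 points.
Firm S's bid 30,500 points is the highest overall, so Firm S wins and pays the second-highest bid, 10,250 points.
Payoff = value − price = 35,500 points − 10,250 points = 25,250 points.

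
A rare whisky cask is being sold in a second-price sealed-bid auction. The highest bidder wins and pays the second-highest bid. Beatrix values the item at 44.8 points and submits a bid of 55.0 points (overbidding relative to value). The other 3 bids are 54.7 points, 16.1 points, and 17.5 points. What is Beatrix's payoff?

Highest competing bid: 54.7 points.
Beatrix's bid 55.0 points is the highest overall, so Beatrix wins and pays the second-highest bid, 54.7 points.
Payoff = value − price = 44.8 points − 54.7 points = -9.9 points.
Overbidding won the item at a price above value — truthful bidding would have avoided this loss.

-9.9 points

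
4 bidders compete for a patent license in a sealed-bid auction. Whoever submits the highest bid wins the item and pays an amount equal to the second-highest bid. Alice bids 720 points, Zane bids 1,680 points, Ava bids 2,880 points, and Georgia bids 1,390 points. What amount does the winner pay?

1,680 points

Bids in descending order: Ava 2,880 points, then Zane 1,680 points, then Georgia 1,390 points, then Alice 720 points.
Ava has the highest bid, so Ava wins.
The second-highest bid is 1,680 points, so that is what Ava pays.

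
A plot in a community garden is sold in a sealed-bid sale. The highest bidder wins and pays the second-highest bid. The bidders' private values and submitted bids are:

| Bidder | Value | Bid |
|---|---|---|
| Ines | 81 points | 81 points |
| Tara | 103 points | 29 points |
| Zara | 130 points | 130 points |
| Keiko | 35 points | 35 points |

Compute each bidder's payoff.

Ines 0 points, Tara 0 points, Zara 49 points, Keiko 0 points.

Bids in descending order: Zara 130 points > Ines 81 points > Keiko 35 points > Tara 29 points.
Zara has the top bid and wins; the price is the second-highest bid, 81 points.
Zara's payoff = 130 points − 81 points = 49 points. All other bidders lose, so their payoff is 0.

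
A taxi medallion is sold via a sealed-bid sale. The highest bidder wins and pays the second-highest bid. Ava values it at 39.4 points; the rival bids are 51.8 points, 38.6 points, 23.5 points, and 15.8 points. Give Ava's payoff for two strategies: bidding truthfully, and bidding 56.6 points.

Truthful: 0.0 points; alternative: -12.4 points.

The highest competing bid is 51.8 points.
Bidding truthfully at 39.4 points: the top bid is 51.8 points (a rival), so Ava loses. Payoff = 0.0 points.
Bidding 56.6 points: Ava has the top bid, wins, and pays the second-highest bid 51.8 points. Payoff = 39.4 points − 51.8 points = -12.4 points.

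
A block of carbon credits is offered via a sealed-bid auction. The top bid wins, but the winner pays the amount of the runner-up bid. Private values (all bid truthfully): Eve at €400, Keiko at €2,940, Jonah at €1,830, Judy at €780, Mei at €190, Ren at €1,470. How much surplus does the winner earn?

Ordered from highest: Keiko €2,940; Jonah €1,830; Ren €1,470; Judy €780; Eve €400; Mei €190.
Keiko wins with the top bid and pays the second-highest, €1,830.
Surplus = €2,940 − €1,830 = €1,110.

Surplus = €1,110.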